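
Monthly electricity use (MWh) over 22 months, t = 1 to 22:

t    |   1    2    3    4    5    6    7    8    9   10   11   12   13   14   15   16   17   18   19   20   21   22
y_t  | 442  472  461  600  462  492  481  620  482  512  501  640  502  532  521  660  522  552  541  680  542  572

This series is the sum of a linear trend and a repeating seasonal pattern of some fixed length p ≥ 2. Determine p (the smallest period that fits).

First differences y_{t+1} − y_t: 30, -11, 139, -138, 30, -11, 139, -138, 30, -11, …
The difference pattern repeats every 4 terms and not for any smaller step, so p = 4.

4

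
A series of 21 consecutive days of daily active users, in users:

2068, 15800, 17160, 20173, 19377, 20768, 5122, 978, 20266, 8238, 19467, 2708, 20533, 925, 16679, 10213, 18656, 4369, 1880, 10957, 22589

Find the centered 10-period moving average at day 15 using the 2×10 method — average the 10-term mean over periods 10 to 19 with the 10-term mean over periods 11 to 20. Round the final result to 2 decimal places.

Sum over 10–19: 8238 + 19467 + 2708 + 20533 + 925 + 16679 + 10213 + 18656 + 4369 + 1880 = 103668
Sum over 11–20: 19467 + 2708 + 20533 + 925 + 16679 + 10213 + 18656 + 4369 + 1880 + 10957 = 106387
CMA at t=15 = (103668 + 106387) / (2·10) = 210055 / 20 = 10502.75

10502.75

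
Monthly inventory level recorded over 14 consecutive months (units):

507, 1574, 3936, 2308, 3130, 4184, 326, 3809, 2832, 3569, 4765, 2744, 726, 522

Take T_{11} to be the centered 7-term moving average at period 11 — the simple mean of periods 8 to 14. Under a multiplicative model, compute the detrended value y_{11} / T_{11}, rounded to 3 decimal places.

Trend T_11 = (3809 + 2832 + 3569 + 4765 + 2744 + 726 + 522) / 7 = 18967/7 = 2709.57143
Ratio to trend: 4765 / 2709.57143 = 1.759

1.759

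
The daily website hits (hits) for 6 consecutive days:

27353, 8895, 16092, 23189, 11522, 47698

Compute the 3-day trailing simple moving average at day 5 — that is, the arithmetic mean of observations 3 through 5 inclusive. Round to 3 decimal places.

Sum of periods 3–5: 16092 + 23189 + 11522 = 50803
Divide by 3: 50803 / 3 = 16934.333

16934.333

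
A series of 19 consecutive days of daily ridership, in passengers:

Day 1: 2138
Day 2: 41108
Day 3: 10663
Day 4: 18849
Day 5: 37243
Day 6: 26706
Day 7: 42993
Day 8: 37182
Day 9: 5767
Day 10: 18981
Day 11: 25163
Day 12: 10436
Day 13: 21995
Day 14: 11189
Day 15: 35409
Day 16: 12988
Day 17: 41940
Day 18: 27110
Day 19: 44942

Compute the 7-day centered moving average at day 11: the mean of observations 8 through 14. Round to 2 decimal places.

18673.29

Sum of periods 8–14: 37182 + 5767 + 18981 + 25163 + 10436 + 21995 + 11189 = 130713
Divide by 7: 130713 / 7 = 18673.29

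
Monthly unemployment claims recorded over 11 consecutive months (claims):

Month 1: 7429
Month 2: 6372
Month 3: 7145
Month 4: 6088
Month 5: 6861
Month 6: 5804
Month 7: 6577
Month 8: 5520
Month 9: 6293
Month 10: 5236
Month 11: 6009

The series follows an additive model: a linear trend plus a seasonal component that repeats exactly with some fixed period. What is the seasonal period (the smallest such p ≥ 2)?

First differences y_{t+1} − y_t: -1057, 773, -1057, 773, -1057, 773, …
The difference pattern repeats every 2 terms and not for any smaller step, so p = 2.

2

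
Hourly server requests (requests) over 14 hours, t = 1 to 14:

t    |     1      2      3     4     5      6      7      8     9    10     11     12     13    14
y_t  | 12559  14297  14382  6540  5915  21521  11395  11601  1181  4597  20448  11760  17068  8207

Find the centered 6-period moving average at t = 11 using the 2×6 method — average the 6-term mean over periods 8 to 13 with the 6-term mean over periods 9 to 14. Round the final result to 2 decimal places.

10826.33

Sum over 8–13: 11601 + 1181 + 4597 + 20448 + 11760 + 17068 = 66655
Sum over 9–14: 1181 + 4597 + 20448 + 11760 + 17068 + 8207 = 63261
CMA at t=11 = (66655 + 63261) / (2·6) = 129916 / 12 = 10826.33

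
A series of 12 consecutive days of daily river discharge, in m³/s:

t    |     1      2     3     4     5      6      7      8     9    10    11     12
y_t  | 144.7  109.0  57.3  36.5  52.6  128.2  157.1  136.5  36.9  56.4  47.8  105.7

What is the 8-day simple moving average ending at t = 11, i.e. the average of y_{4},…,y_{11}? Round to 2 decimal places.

81.50

Sum of periods 4–11: 36.5 + 52.6 + 128.2 + 157.1 + 136.5 + 36.9 + 56.4 + 47.8 = 652.0
Divide by 8: 652.0 / 8 = 81.50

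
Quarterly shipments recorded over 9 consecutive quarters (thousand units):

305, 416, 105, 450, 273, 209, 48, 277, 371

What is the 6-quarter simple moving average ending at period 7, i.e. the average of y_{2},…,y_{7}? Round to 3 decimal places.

Sum of periods 2–7: 416 + 105 + 450 + 273 + 209 + 48 = 1501
Divide by 6: 1501 / 6 = 250.167

250.167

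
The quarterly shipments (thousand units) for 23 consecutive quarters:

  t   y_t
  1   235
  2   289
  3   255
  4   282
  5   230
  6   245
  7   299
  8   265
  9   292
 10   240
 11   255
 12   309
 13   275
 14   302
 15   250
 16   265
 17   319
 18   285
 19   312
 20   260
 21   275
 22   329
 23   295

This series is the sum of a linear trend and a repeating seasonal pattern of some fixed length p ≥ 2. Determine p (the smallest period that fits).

5

First differences y_{t+1} − y_t: 54, -34, 27, -52, 15, 54, -34, 27, -52, 15, 54, -34, …
The difference pattern repeats every 5 terms and not for any smaller step, so p = 5.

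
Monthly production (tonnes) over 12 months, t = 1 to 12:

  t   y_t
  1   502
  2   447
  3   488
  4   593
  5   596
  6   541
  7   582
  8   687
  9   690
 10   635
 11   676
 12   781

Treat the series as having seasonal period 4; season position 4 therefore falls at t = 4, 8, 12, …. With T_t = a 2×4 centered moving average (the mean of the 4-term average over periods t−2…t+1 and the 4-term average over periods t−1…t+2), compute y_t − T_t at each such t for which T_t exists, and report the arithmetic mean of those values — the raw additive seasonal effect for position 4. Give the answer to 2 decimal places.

50.25

Season position 4 occurs at t = 4, 8 (where T_t is defined).
t=4: T_4 = 542.7500; y_4 − T_4 = 593 − 542.7500 = 50.2500
t=8: T_8 = 636.7500; y_8 − T_8 = 687 − 636.7500 = 50.2500
Mean deviation: (50.2500 + 50.2500) / 2 = 50.25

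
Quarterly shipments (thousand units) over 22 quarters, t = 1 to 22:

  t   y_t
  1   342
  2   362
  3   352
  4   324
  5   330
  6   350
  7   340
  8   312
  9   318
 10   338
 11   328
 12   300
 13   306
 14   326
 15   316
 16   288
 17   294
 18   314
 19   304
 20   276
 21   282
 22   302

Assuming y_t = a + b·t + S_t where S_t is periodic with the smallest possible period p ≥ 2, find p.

4

First differences y_{t+1} − y_t: 20, -10, -28, 6, 20, -10, -28, 6, 20, -10, …
The difference pattern repeats every 4 terms and not for any smaller step, so p = 4.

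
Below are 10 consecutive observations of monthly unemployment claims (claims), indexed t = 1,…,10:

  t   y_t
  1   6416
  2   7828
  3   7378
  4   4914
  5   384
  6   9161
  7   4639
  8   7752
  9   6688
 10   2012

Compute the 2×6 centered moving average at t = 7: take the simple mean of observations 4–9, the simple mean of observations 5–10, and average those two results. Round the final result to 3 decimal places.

Sum over 4–9: 4914 + 384 + 9161 + 4639 + 7752 + 6688 = 33538
Sum over 5–10: 384 + 9161 + 4639 + 7752 + 6688 + 2012 = 30636
CMA at t=7 = (33538 + 30636) / (2·6) = 64174 / 12 = 5347.833

5347.833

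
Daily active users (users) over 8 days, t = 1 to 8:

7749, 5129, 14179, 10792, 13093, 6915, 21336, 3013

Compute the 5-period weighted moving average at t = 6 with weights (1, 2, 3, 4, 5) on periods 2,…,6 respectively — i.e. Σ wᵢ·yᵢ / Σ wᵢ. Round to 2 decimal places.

10187.33

Weighted sum: 1·5129 + 2·14179 + 3·10792 + 4·13093 + 5·6915 = 5129 + 28358 + 32376 + 52372 + 34575 = 152810
Weight total: 1 + 2 + 3 + 4 + 5 = 15
WMA = 152810 / 15 = 10187.33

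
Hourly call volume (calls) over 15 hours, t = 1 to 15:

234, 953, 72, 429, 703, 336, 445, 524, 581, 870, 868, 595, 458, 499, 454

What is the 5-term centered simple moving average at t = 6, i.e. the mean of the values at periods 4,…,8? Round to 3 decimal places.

Sum of periods 4–8: 429 + 703 + 336 + 445 + 524 = 2437
Divide by 5: 2437 / 5 = 487.400

487.400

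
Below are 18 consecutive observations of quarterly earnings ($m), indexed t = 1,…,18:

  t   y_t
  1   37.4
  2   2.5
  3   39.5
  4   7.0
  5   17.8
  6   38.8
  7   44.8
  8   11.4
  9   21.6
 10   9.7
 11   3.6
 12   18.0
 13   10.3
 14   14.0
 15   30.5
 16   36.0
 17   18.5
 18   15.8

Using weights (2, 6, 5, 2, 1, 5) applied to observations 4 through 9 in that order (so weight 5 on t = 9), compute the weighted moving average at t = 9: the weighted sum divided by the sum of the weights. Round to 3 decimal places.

24.943

Weighted sum: 2·7.0 + 6·17.8 + 5·38.8 + 2·44.8 + 1·11.4 + 5·21.6 = 14.0 + 106.8 + 194.0 + 89.6 + 11.4 + 108.0 = 523.8
Weight total: 2 + 6 + 5 + 2 + 1 + 5 = 21
WMA = 523.8 / 21 = 24.943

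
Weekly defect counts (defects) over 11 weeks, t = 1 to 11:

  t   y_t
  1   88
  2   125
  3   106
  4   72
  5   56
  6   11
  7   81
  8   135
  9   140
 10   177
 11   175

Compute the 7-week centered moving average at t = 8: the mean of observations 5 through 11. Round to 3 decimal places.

Sum of periods 5–11: 56 + 11 + 81 + 135 + 140 + 177 + 175 = 775
Divide by 7: 775 / 7 = 110.714

110.714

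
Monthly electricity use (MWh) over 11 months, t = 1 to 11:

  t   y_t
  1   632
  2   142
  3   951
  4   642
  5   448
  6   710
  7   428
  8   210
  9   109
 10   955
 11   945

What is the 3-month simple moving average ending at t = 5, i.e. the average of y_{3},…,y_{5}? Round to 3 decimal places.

Sum of periods 3–5: 951 + 642 + 448 = 2041
Divide by 3: 2041 / 3 = 680.333

680.333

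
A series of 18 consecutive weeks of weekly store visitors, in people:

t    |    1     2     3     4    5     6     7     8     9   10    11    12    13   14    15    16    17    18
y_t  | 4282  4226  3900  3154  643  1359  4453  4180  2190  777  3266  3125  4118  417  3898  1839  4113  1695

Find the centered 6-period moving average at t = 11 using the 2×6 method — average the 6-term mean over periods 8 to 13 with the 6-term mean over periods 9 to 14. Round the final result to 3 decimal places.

Sum over 8–13: 4180 + 2190 + 777 + 3266 + 3125 + 4118 = 17656
Sum over 9–14: 2190 + 777 + 3266 + 3125 + 4118 + 417 = 13893
CMA at t=11 = (17656 + 13893) / (2·6) = 31549 / 12 = 2629.083

2629.083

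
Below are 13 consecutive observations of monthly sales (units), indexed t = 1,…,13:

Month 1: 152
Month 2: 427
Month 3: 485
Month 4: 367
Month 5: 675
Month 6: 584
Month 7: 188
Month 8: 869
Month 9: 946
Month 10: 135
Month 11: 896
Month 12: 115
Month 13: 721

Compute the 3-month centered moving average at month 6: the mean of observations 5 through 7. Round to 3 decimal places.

Sum of periods 5–7: 675 + 584 + 188 = 1447
Divide by 3: 1447 / 3 = 482.333

482.333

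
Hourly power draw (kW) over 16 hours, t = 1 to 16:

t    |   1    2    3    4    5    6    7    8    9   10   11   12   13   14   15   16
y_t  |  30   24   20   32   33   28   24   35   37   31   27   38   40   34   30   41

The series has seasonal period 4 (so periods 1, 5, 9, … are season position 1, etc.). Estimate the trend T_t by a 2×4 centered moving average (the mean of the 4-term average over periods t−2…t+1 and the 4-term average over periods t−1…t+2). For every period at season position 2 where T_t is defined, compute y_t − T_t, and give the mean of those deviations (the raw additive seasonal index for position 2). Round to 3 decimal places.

Season position 2 occurs at t = 6, 10, 14 (where T_t is defined).
t=6: T_6 = 29.62500; y_6 − T_6 = 28 − 29.62500 = -1.62500
t=10: T_10 = 32.87500; y_10 − T_10 = 31 − 32.87500 = -1.87500
t=14: T_14 = 35.87500; y_14 − T_14 = 34 − 35.87500 = -1.87500
Mean deviation: (-1.62500 + -1.87500 + -1.87500) / 3 = -1.792

-1.792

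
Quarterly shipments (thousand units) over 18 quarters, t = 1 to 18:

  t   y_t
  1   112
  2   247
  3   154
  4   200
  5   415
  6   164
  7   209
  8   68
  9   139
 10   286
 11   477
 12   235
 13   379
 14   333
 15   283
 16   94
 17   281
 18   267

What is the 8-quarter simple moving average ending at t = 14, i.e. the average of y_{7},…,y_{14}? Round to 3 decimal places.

265.750

Sum of periods 7–14: 209 + 68 + 139 + 286 + 477 + 235 + 379 + 333 = 2126
Divide by 8: 2126 / 8 = 265.750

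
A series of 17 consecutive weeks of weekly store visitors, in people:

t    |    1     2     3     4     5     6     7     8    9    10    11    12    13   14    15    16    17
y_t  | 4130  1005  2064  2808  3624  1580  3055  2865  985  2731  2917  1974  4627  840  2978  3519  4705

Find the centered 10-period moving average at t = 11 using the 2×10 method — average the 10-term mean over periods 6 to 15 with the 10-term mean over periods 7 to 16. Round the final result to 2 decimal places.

2552.15

Sum over 6–15: 1580 + 3055 + 2865 + 985 + 2731 + 2917 + 1974 + 4627 + 840 + 2978 = 24552
Sum over 7–16: 3055 + 2865 + 985 + 2731 + 2917 + 1974 + 4627 + 840 + 2978 + 3519 = 26491
CMA at t=11 = (24552 + 26491) / (2·10) = 51043 / 20 = 2552.15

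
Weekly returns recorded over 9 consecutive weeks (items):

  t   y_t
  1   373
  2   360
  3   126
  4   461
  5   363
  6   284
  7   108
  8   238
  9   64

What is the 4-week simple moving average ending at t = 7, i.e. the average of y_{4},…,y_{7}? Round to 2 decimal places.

Sum of periods 4–7: 461 + 363 + 284 + 108 = 1216
Divide by 4: 1216 / 4 = 304.00

304.00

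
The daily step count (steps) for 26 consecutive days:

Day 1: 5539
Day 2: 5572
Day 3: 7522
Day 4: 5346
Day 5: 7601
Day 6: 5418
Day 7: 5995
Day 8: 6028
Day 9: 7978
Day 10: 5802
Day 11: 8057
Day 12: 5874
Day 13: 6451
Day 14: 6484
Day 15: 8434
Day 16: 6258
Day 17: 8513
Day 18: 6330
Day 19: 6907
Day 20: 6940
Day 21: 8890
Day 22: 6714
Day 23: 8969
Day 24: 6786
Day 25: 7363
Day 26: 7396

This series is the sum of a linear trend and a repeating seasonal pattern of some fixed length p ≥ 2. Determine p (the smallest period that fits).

First differences y_{t+1} − y_t: 33, 1950, -2176, 2255, -2183, 577, 33, 1950, -2176, 2255, -2183, 577, 33, 1950, …
The difference pattern repeats every 6 terms and not for any smaller step, so p = 6.

6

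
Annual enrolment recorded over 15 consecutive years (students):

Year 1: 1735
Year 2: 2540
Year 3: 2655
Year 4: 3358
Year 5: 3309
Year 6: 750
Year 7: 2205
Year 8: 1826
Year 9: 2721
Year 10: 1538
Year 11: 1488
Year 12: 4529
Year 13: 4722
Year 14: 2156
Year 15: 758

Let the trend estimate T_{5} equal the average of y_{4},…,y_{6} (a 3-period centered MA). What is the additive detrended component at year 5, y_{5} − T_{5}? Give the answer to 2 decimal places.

Trend T_5 = (3358 + 3309 + 750) / 3 = 7417/3 = 2472.3333
Detrended value: 3309 − 2472.3333 = 836.67

836.67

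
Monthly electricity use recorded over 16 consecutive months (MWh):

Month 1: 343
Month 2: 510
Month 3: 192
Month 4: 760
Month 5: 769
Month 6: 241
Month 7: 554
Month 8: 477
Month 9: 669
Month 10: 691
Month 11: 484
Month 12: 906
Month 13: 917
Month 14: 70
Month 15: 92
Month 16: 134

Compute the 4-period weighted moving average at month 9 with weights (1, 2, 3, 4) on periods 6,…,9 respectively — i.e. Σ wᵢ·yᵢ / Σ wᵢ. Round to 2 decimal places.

Weighted sum: 1·241 + 2·554 + 3·477 + 4·669 = 241 + 1108 + 1431 + 2676 = 5456
Weight total: 1 + 2 + 3 + 4 = 10
WMA = 5456 / 10 = 545.60

545.60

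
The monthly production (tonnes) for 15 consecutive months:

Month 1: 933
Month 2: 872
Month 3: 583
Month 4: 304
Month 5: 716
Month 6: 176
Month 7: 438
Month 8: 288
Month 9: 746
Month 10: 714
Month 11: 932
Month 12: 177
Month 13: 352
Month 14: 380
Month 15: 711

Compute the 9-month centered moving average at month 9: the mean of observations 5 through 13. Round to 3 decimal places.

Sum of periods 5–13: 716 + 176 + 438 + 288 + 746 + 714 + 932 + 177 + 352 = 4539
Divide by 9: 4539 / 9 = 504.333

504.333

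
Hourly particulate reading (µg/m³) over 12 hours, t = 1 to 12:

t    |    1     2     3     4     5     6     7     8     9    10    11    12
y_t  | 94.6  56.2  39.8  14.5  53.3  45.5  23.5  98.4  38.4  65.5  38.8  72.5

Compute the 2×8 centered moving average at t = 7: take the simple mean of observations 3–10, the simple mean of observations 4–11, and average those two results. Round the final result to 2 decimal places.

Sum over 3–10: 39.8 + 14.5 + 53.3 + 45.5 + 23.5 + 98.4 + 38.4 + 65.5 = 378.9
Sum over 4–11: 14.5 + 53.3 + 45.5 + 23.5 + 98.4 + 38.4 + 65.5 + 38.8 = 377.9
CMA at t=7 = (378.9 + 377.9) / (2·8) = 756.8 / 16 = 47.30

47.30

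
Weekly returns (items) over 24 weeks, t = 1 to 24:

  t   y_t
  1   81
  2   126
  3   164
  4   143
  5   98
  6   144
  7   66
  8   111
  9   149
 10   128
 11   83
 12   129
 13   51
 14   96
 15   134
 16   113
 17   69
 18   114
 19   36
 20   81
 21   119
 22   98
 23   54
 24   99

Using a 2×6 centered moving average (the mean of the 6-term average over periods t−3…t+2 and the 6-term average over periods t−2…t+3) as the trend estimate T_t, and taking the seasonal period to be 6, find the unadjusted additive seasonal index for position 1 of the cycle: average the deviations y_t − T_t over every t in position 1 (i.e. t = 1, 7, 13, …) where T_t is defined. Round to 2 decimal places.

-51.31

Season position 1 occurs at t = 7, 13, 19 (where T_t is defined).
t=7: T_7 = 117.2500; y_7 − T_7 = 66 − 117.2500 = -51.2500
t=13: T_13 = 102.2500; y_13 − T_13 = 51 − 102.2500 = -51.2500
t=19: T_19 = 87.4167; y_19 − T_19 = 36 − 87.4167 = -51.4167
Mean deviation: (-51.2500 + -51.2500 + -51.4167) / 3 = -51.31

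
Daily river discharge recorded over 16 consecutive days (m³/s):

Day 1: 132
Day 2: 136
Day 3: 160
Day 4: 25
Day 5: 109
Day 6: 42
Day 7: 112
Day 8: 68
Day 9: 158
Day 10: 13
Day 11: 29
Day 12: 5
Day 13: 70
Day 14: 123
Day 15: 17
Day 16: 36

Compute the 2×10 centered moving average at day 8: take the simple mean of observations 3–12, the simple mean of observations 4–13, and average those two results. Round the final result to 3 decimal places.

Sum over 3–12: 160 + 25 + 109 + 42 + 112 + 68 + 158 + 13 + 29 + 5 = 721
Sum over 4–13: 25 + 109 + 42 + 112 + 68 + 158 + 13 + 29 + 5 + 70 = 631
CMA at t=8 = (721 + 631) / (2·10) = 1352 / 20 = 67.600

67.600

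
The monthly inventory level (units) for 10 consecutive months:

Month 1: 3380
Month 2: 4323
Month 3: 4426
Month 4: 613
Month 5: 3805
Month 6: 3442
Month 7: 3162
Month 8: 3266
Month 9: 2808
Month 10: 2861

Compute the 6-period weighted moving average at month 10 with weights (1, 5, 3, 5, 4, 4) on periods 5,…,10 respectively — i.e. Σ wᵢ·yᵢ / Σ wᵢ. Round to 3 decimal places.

Weighted sum: 1·3805 + 5·3442 + 3·3162 + 5·3266 + 4·2808 + 4·2861 = 3805 + 17210 + 9486 + 16330 + 11232 + 11444 = 69507
Weight total: 1 + 5 + 3 + 5 + 4 + 4 = 22
WMA = 69507 / 22 = 3159.409

3159.409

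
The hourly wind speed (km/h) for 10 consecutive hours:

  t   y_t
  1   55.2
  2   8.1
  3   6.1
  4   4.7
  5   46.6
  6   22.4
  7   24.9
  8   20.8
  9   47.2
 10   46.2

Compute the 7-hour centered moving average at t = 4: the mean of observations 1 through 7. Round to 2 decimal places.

24.00

Sum of periods 1–7: 55.2 + 8.1 + 6.1 + 4.7 + 46.6 + 22.4 + 24.9 = 168.0
Divide by 7: 168.0 / 7 = 24.00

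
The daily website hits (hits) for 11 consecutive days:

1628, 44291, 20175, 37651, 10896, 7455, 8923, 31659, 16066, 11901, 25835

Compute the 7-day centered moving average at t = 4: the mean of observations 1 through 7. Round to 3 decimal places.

18717.000

Sum of periods 1–7: 1628 + 44291 + 20175 + 37651 + 10896 + 7455 + 8923 = 131019
Divide by 7: 131019 / 7 = 18717.000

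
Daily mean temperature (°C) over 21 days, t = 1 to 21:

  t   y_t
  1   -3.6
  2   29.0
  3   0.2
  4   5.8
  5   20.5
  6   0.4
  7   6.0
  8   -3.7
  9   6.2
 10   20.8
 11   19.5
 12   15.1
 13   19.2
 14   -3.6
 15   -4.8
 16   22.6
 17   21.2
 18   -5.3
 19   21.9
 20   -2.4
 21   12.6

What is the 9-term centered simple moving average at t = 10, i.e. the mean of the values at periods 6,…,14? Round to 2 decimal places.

8.88

Sum of periods 6–14: 0.4 + 6.0 + (-3.7) + 6.2 + 20.8 + 19.5 + 15.1 + 19.2 + (-3.6) = 79.9
Divide by 9: 79.9 / 9 = 8.88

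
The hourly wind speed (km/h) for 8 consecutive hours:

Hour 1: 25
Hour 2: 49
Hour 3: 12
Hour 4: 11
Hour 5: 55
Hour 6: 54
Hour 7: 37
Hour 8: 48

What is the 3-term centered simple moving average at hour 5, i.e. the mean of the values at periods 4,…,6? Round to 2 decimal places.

Sum of periods 4–6: 11 + 55 + 54 = 120
Divide by 3: 120 / 3 = 40.00

40.00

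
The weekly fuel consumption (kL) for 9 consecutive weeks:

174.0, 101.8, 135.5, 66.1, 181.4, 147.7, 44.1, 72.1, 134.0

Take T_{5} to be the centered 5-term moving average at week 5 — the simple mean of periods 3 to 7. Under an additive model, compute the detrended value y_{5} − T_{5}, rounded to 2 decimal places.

66.44

Trend T_5 = (135.5 + 66.1 + 181.4 + 147.7 + 44.1) / 5 = 574.8/5 = 114.9600
Detrended value: 181.4 − 114.9600 = 66.44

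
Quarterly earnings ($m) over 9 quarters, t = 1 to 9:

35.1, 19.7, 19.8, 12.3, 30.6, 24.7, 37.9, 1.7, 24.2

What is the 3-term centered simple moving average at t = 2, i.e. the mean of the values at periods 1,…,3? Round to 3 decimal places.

Sum of periods 1–3: 35.1 + 19.7 + 19.8 = 74.6
Divide by 3: 74.6 / 3 = 24.867

24.867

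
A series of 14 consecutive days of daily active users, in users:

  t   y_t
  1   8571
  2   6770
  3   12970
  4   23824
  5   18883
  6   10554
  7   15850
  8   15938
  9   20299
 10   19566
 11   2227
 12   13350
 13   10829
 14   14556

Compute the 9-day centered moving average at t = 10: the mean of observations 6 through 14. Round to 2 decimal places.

13685.44

Sum of periods 6–14: 10554 + 15850 + 15938 + 20299 + 19566 + 2227 + 13350 + 10829 + 14556 = 123169
Divide by 9: 123169 / 9 = 13685.44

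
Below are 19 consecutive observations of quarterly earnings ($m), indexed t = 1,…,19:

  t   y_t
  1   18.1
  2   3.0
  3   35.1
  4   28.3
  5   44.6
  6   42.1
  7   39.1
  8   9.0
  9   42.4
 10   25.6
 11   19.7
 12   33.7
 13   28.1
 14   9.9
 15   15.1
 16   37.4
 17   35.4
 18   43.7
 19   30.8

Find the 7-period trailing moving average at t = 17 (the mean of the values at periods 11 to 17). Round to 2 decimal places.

25.61

Sum of periods 11–17: 19.7 + 33.7 + 28.1 + 9.9 + 15.1 + 37.4 + 35.4 = 179.3
Divide by 7: 179.3 / 7 = 25.61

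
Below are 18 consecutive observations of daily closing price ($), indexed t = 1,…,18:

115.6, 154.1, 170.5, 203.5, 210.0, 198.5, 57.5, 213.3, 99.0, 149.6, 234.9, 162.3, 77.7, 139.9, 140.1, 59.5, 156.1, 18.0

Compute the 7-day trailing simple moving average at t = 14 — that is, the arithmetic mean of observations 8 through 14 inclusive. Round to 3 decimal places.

153.814

Sum of periods 8–14: 213.3 + 99.0 + 149.6 + 234.9 + 162.3 + 77.7 + 139.9 = 1076.7
Divide by 7: 1076.7 / 7 = 153.814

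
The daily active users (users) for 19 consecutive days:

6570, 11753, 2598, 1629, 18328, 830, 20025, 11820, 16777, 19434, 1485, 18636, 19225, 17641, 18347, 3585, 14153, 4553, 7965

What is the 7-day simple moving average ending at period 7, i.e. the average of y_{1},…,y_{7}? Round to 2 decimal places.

Sum of periods 1–7: 6570 + 11753 + 2598 + 1629 + 18328 + 830 + 20025 = 61733
Divide by 7: 61733 / 7 = 8819.00

8819.00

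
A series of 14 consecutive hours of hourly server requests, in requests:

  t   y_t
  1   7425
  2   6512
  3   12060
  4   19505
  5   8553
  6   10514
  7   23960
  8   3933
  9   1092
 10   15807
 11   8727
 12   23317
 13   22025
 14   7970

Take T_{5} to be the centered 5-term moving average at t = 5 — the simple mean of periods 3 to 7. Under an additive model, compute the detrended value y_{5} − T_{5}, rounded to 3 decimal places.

-6365.400

Trend T_5 = (12060 + 19505 + 8553 + 10514 + 23960) / 5 = 74592/5 = 14918.40000
Detrended value: 8553 − 14918.40000 = -6365.400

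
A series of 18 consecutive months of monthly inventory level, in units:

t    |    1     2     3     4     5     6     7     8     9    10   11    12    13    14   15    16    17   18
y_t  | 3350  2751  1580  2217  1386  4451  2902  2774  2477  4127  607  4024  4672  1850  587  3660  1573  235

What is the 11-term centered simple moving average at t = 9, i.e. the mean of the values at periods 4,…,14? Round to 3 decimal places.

2862.455

Sum of periods 4–14: 2217 + 1386 + 4451 + 2902 + 2774 + 2477 + 4127 + 607 + 4024 + 4672 + 1850 = 31487
Divide by 11: 31487 / 11 = 2862.455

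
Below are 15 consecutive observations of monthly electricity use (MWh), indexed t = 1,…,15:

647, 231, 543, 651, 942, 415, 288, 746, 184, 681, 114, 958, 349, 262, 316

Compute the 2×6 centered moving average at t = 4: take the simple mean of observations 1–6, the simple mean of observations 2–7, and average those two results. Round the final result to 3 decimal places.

Sum over 1–6: 647 + 231 + 543 + 651 + 942 + 415 = 3429
Sum over 2–7: 231 + 543 + 651 + 942 + 415 + 288 = 3070
CMA at t=4 = (3429 + 3070) / (2·6) = 6499 / 12 = 541.583

541.583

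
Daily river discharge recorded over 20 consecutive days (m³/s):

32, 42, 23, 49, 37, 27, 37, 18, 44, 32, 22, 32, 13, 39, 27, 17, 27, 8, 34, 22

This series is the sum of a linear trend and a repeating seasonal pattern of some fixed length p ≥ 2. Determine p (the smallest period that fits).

First differences y_{t+1} − y_t: 10, -19, 26, -12, -10, 10, -19, 26, -12, -10, 10, -19, …
The difference pattern repeats every 5 terms and not for any smaller step, so p = 5.

5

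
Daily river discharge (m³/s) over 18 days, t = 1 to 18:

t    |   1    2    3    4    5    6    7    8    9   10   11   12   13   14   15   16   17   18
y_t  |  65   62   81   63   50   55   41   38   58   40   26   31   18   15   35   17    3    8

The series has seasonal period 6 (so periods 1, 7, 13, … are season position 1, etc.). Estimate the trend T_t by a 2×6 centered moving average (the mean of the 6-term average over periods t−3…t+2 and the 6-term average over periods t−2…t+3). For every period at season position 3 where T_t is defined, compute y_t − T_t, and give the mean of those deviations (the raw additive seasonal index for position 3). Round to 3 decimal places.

17.042

Season position 3 occurs at t = 9, 15 (where T_t is defined).
t=9: T_9 = 41.00000; y_9 − T_9 = 58 − 41.00000 = 17.00000
t=15: T_15 = 17.91667; y_15 − T_15 = 35 − 17.91667 = 17.08333
Mean deviation: (17.00000 + 17.08333) / 2 = 17.042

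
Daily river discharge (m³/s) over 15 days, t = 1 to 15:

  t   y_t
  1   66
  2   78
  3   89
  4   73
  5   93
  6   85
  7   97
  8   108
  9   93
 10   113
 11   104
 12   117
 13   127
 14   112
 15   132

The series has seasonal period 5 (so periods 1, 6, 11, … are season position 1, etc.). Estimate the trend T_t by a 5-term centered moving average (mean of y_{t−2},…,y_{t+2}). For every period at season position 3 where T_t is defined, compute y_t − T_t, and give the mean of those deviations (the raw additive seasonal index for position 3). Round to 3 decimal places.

8.867

Season position 3 occurs at t = 3, 8, 13 (where T_t is defined).
t=3: T_3 = 79.80000; y_3 − T_3 = 89 − 79.80000 = 9.20000
t=8: T_8 = 99.20000; y_8 − T_8 = 108 − 99.20000 = 8.80000
t=13: T_13 = 118.40000; y_13 − T_13 = 127 − 118.40000 = 8.60000
Mean deviation: (9.20000 + 8.80000 + 8.60000) / 3 = 8.867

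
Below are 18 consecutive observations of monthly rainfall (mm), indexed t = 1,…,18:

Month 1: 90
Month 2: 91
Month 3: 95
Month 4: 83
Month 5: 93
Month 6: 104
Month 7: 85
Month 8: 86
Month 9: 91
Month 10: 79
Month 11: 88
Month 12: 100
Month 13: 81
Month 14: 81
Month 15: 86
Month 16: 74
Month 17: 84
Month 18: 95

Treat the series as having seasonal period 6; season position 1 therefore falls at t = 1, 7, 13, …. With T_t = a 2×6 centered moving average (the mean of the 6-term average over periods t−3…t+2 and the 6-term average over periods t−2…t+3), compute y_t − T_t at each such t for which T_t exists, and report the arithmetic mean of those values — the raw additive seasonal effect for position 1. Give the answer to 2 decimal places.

Season position 1 occurs at t = 7, 13 (where T_t is defined).
t=7: T_7 = 90.0000; y_7 − T_7 = 85 − 90.0000 = -5.0000
t=13: T_13 = 85.4167; y_13 − T_13 = 81 − 85.4167 = -4.4167
Mean deviation: (-5.0000 + -4.4167) / 2 = -4.71

-4.71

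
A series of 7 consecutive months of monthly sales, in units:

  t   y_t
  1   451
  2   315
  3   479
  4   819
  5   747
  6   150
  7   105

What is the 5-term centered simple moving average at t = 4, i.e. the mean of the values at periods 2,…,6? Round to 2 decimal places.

502.00

Sum of periods 2–6: 315 + 479 + 819 + 747 + 150 = 2510
Divide by 5: 2510 / 5 = 502.00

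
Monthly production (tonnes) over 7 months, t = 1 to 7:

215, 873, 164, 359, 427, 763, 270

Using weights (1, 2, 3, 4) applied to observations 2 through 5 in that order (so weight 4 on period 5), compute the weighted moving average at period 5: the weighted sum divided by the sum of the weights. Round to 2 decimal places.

398.60

Weighted sum: 1·873 + 2·164 + 3·359 + 4·427 = 873 + 328 + 1077 + 1708 = 3986
Weight total: 1 + 2 + 3 + 4 = 10
WMA = 3986 / 10 = 398.60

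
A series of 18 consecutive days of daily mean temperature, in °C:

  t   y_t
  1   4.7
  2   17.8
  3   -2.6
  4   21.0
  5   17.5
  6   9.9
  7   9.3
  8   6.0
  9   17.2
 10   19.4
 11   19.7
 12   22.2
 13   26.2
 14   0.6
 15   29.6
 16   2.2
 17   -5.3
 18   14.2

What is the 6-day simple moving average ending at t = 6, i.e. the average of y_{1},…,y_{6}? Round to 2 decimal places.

11.38

Sum of periods 1–6: 4.7 + 17.8 + (-2.6) + 21.0 + 17.5 + 9.9 = 68.3
Divide by 6: 68.3 / 6 = 11.38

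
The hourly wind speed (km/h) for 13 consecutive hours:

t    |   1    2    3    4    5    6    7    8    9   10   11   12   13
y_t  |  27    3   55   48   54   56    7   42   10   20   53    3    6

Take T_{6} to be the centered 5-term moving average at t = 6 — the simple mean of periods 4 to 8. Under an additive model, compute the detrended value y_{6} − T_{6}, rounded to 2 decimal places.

Trend T_6 = (48 + 54 + 56 + 7 + 42) / 5 = 207/5 = 41.4000
Detrended value: 56 − 41.4000 = 14.60

14.60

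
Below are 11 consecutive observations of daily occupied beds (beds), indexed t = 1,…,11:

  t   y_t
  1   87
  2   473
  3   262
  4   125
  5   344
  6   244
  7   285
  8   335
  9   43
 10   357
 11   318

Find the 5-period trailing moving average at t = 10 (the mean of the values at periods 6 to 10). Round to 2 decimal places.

Sum of periods 6–10: 244 + 285 + 335 + 43 + 357 = 1264
Divide by 5: 1264 / 5 = 252.80

252.80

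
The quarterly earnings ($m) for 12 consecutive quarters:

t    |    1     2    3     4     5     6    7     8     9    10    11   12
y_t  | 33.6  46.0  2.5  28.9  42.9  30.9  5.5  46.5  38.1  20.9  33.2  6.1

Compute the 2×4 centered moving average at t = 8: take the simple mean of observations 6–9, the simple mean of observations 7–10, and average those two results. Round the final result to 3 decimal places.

Sum over 6–9: 30.9 + 5.5 + 46.5 + 38.1 = 121.0
Sum over 7–10: 5.5 + 46.5 + 38.1 + 20.9 = 111.0
CMA at t=8 = (121.0 + 111.0) / (2·4) = 232.0 / 8 = 29.000

29.000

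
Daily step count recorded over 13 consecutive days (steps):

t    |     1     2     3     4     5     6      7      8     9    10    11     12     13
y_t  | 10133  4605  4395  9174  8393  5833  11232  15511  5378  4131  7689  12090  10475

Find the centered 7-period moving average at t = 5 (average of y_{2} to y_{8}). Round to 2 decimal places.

Sum of periods 2–8: 4605 + 4395 + 9174 + 8393 + 5833 + 11232 + 15511 = 59143
Divide by 7: 59143 / 7 = 8449.00

8449.00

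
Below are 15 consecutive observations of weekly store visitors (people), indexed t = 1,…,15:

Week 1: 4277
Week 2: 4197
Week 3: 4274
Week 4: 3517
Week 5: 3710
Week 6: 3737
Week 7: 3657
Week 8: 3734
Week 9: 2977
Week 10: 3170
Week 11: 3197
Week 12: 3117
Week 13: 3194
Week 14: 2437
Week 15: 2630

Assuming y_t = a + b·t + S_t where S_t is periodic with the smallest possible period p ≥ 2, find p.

5

First differences y_{t+1} − y_t: -80, 77, -757, 193, 27, -80, 77, -757, 193, 27, -80, 77, …
The difference pattern repeats every 5 terms and not for any smaller step, so p = 5.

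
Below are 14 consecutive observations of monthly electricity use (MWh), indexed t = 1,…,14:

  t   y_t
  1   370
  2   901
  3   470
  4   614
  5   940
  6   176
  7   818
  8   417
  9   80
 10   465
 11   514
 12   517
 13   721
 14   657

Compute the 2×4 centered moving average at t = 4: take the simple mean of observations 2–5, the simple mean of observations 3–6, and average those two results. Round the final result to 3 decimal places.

640.625

Sum over 2–5: 901 + 470 + 614 + 940 = 2925
Sum over 3–6: 470 + 614 + 940 + 176 = 2200
CMA at t=4 = (2925 + 2200) / (2·4) = 5125 / 8 = 640.625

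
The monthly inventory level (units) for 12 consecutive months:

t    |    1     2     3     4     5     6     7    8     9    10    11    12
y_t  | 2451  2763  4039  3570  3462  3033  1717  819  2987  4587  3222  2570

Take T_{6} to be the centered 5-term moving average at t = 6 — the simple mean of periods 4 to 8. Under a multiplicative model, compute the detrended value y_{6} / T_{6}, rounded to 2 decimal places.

Trend T_6 = (3570 + 3462 + 3033 + 1717 + 819) / 5 = 12601/5 = 2520.2000
Ratio to trend: 3033 / 2520.2000 = 1.20

1.20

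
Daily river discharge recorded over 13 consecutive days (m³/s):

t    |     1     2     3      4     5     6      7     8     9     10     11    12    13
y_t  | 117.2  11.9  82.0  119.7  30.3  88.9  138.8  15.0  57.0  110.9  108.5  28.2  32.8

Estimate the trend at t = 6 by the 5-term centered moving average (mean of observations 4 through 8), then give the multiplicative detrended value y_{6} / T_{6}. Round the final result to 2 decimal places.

Trend T_6 = (119.7 + 30.3 + 88.9 + 138.8 + 15.0) / 5 = 392.7/5 = 78.5400
Ratio to trend: 88.9 / 78.5400 = 1.13

1.13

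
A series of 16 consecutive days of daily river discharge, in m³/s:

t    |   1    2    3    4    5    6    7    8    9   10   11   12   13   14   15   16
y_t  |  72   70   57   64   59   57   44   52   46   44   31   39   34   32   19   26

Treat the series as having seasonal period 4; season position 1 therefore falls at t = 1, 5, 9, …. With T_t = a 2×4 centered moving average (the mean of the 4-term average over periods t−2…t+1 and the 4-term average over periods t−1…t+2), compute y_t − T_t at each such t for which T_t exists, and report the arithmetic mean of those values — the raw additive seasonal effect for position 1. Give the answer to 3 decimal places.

Season position 1 occurs at t = 5, 9, 13 (where T_t is defined).
t=5: T_5 = 57.62500; y_5 − T_5 = 59 − 57.62500 = 1.37500
t=9: T_9 = 44.87500; y_9 − T_9 = 46 − 44.87500 = 1.12500
t=13: T_13 = 32.50000; y_13 − T_13 = 34 − 32.50000 = 1.50000
Mean deviation: (1.37500 + 1.12500 + 1.50000) / 3 = 1.333

1.333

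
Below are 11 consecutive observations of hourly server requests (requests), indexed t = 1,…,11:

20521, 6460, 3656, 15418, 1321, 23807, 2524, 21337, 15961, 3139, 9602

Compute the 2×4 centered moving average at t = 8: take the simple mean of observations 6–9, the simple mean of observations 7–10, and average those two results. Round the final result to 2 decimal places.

Sum over 6–9: 23807 + 2524 + 21337 + 15961 = 63629
Sum over 7–10: 2524 + 21337 + 15961 + 3139 = 42961
CMA at t=8 = (63629 + 42961) / (2·4) = 106590 / 8 = 13323.75

13323.75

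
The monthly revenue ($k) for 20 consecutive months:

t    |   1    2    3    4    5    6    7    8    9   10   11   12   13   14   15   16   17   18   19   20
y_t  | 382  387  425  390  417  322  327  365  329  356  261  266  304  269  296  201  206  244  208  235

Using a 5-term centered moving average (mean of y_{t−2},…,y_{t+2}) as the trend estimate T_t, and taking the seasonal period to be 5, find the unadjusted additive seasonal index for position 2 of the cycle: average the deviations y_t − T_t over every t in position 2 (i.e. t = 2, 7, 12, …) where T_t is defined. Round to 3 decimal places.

Season position 2 occurs at t = 7, 12, 17 (where T_t is defined).
t=7: T_7 = 352.00000; y_7 − T_7 = 327 − 352.00000 = -25.00000
t=12: T_12 = 291.20000; y_12 − T_12 = 266 − 291.20000 = -25.20000
t=17: T_17 = 231.00000; y_17 − T_17 = 206 − 231.00000 = -25.00000
Mean deviation: (-25.00000 + -25.20000 + -25.00000) / 3 = -25.067

-25.067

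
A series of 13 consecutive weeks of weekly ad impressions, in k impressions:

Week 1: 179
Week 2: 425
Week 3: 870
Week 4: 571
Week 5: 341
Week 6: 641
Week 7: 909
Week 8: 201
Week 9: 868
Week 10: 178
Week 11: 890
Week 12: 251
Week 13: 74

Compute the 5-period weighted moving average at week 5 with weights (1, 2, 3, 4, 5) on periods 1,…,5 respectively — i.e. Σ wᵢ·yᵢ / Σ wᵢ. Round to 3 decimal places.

Weighted sum: 1·179 + 2·425 + 3·870 + 4·571 + 5·341 = 179 + 850 + 2610 + 2284 + 1705 = 7628
Weight total: 1 + 2 + 3 + 4 + 5 = 15
WMA = 7628 / 15 = 508.533

508.533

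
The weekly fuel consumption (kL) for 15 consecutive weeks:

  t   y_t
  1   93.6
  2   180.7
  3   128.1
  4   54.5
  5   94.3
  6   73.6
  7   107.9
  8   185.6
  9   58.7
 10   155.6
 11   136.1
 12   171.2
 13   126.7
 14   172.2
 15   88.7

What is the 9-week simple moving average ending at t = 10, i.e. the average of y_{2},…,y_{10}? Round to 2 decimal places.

Sum of periods 2–10: 180.7 + 128.1 + 54.5 + 94.3 + 73.6 + 107.9 + 185.6 + 58.7 + 155.6 = 1039.0
Divide by 9: 1039.0 / 9 = 115.44

115.44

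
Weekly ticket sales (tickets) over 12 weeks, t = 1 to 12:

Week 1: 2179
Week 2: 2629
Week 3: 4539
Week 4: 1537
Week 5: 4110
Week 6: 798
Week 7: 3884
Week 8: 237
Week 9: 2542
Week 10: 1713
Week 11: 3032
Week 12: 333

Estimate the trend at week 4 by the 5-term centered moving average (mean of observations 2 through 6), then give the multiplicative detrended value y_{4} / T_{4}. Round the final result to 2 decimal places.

Trend T_4 = (2629 + 4539 + 1537 + 4110 + 798) / 5 = 13613/5 = 2722.6000
Ratio to trend: 1537 / 2722.6000 = 0.56

0.56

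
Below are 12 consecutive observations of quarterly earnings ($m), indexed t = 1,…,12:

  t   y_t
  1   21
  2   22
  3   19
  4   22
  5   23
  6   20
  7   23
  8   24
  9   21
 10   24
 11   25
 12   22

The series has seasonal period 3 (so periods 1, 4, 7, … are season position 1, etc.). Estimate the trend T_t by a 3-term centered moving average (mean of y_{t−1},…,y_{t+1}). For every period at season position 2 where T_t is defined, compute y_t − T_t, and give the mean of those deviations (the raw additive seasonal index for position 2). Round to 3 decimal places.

Season position 2 occurs at t = 2, 5, 8, 11 (where T_t is defined).
t=2: T_2 = 20.66667; y_2 − T_2 = 22 − 20.66667 = 1.33333
t=5: T_5 = 21.66667; y_5 − T_5 = 23 − 21.66667 = 1.33333
t=8: T_8 = 22.66667; y_8 − T_8 = 24 − 22.66667 = 1.33333
t=11: T_11 = 23.66667; y_11 − T_11 = 25 − 23.66667 = 1.33333
Mean deviation: (1.33333 + 1.33333 + 1.33333 + 1.33333) / 4 = 1.333

1.333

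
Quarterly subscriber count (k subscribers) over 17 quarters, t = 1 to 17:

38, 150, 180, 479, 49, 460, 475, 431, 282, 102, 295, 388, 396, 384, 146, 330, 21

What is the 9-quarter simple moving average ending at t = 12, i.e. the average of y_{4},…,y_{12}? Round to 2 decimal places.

329.00

Sum of periods 4–12: 479 + 49 + 460 + 475 + 431 + 282 + 102 + 295 + 388 = 2961
Divide by 9: 2961 / 9 = 329.00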